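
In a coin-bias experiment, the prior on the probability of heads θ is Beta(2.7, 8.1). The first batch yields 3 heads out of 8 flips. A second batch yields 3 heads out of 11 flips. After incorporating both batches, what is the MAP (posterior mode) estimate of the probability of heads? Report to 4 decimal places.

The Beta prior is conjugate to a Binomial/Bernoulli likelihood; the update adds successes to α and failures to β.
After batch 1: Beta(2.7+3, 8.1+5) = Beta(5.7, 13.1).
After batch 2: Beta(5.7+3, 13.1+8) = Beta(8.7, 21.1).
Mode of Beta(a,b) for a,b>1 is (a−1)/(a+b−2) = 7.7/27.8 = 0.2770.

0.2770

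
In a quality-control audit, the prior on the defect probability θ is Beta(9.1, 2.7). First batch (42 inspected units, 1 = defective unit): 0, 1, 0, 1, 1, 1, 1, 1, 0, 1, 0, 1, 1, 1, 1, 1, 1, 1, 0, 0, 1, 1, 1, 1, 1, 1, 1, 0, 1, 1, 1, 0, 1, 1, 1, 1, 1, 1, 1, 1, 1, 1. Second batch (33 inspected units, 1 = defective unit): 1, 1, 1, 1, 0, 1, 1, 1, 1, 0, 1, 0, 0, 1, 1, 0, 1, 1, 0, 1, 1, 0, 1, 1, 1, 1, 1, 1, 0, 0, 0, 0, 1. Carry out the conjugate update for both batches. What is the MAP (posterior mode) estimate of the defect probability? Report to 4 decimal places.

The Beta prior is conjugate to a Binomial/Bernoulli likelihood; the update adds successes to α and failures to β.
After batch 1: Beta(9.1+34, 2.7+8) = Beta(43.1, 10.7).
After batch 2: Beta(43.1+22, 10.7+11) = Beta(65.1, 21.7).
Mode of Beta(a,b) for a,b>1 is (a−1)/(a+b−2) = 64.1/84.8 = 0.7559.

0.7559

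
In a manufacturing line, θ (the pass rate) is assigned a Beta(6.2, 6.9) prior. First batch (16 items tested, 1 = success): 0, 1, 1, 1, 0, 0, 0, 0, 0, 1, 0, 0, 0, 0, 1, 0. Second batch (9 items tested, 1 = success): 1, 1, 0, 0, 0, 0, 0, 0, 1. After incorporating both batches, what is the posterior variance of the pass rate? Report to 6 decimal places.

0.005979

The Beta prior is conjugate to a Binomial/Bernoulli likelihood; the update adds successes to α and failures to β.
After batch 1: Beta(6.2+5, 6.9+11) = Beta(11.2, 17.9).
After batch 2: Beta(11.2+3, 17.9+6) = Beta(14.2, 23.9).
Var = αβ/((α+β)²(α+β+1)) = 14.2·23.9/(38.1²·39.1) = 0.005979.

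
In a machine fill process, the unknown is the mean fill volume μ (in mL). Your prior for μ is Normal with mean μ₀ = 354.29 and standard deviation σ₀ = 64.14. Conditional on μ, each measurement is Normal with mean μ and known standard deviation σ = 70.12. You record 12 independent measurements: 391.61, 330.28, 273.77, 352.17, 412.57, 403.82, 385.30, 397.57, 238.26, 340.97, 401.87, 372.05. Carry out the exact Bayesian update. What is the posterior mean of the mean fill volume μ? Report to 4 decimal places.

For Normal data with known variance σ², a Normal(μ₀, σ₀²) prior on μ is conjugate. Posterior precision = 1/σ₀² + n/σ²; posterior mean is the precision-weighted average of μ₀ and x̄.
Σxᵢ = 391.61 + 330.28 + 273.77 + 352.17 + 412.57 + 403.82 + 385.30 + 397.57 + 238.26 + 340.97 + 401.87 + 372.05 = 4300.24, so n·x̄ = 4300.24.
σ₀² = 64.14² = 4113.9396, σ² = 70.12² = 4916.8144; σ² + n·σ₀² = 4916.8144 + 12·4113.9396 = 54284.0896.
Posterior mean = (μ₀/σ₀² + n·x̄/σ²)/(1/σ₀² + n/σ²) = (σ²·μ₀ + σ₀²·n·x̄)/(σ² + n·σ₀²) = (4916.8144·354.29 + 4113.9396·4300.24)/54284.0896 = 19432905.79928/54284.0896 = 357.9853.

357.9853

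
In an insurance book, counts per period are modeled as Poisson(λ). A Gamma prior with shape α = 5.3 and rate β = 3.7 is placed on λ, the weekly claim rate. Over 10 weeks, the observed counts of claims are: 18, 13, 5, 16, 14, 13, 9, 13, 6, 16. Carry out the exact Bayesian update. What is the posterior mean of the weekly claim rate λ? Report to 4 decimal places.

With a Gamma(shape α, rate β) prior, the Poisson likelihood is conjugate: the posterior is Gamma(α + ΣXᵢ, β + n).
Sum of counts S = 123 over n = 10 weeks.
Posterior: Gamma(α+S, β+n) = Gamma(5.3+123, 3.7+10) = Gamma(128.3, 13.7).
Posterior mean = α/β = 128.3/13.7 = 9.3650.

9.3650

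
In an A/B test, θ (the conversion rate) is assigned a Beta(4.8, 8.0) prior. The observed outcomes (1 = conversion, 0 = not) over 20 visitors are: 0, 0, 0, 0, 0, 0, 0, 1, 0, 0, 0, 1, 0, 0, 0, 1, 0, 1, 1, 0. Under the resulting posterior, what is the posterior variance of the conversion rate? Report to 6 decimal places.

0.006199

The Beta prior is conjugate to a Binomial/Bernoulli likelihood; the update adds successes to α and failures to β.
Posterior: Beta(α+k, β+n−k) = Beta(4.8+5, 8.0+15) = Beta(9.8, 23.0).
Var = αβ/((α+β)²(α+β+1)) = 9.8·23.0/(32.8²·33.8) = 0.006199.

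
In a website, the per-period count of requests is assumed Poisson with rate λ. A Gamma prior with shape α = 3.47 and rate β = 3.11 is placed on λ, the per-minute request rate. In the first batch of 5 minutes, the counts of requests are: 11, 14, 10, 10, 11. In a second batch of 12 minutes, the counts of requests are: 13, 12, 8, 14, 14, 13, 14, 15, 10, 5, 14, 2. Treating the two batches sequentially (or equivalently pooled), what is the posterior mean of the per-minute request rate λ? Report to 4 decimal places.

With a Gamma(shape α, rate β) prior, the Poisson likelihood is conjugate: the posterior is Gamma(α + ΣXᵢ, β + n).
Batch 1: sum of counts S = 56 over n = 5 minutes.
After batch 1: Gamma(α+S, β+n) = Gamma(3.47+56, 3.11+5) = Gamma(59.47, 8.11).
Batch 2: sum of counts S = 134 over n = 12 minutes.
After batch 2: Gamma(α+S, β+n) = Gamma(59.47+134, 8.11+12) = Gamma(193.47, 20.11).
Posterior mean = α/β = 193.47/20.11 = 9.6206.

9.6206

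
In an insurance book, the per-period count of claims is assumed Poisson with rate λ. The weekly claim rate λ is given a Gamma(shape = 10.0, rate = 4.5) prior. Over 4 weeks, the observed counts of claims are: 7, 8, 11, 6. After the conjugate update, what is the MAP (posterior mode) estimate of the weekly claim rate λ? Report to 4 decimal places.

4.8235

With a Gamma(shape α, rate β) prior, the Poisson likelihood is conjugate: the posterior is Gamma(α + ΣXᵢ, β + n).
Sum of counts S = 32 over n = 4 weeks.
Posterior: Gamma(α+S, β+n) = Gamma(10.0+32, 4.5+4) = Gamma(42.0, 8.5).
Mode of Gamma(α,β) for α≥1 is (α−1)/β = 41.0/8.5 = 4.8235.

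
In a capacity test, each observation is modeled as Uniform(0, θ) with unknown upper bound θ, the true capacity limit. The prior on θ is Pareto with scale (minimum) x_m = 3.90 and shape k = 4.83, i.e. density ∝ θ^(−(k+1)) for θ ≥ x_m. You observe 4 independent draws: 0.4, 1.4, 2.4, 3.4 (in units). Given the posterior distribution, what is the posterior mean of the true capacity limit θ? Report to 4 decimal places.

A Pareto(scale x_m, shape k) prior on the upper bound θ of Uniform(0, θ) is conjugate: posterior is Pareto(max(x_m, max xᵢ), k + n).
Sample maximum = 3.4; prior scale x_m = 3.90 → posterior scale = max = 3.90.
Posterior shape = 4.83 + 4 = 8.83.
E[θ|data] = k·x_m/(k−1) = 8.83·3.90/7.83 = 4.3981.

4.3981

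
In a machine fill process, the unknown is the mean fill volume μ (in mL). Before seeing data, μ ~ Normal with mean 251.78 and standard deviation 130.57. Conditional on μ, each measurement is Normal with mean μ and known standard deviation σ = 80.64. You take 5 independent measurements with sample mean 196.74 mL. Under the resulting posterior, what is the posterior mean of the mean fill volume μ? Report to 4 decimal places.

For Normal data with known variance σ², a Normal(μ₀, σ₀²) prior on μ is conjugate. Posterior precision = 1/σ₀² + n/σ²; posterior mean is the precision-weighted average of μ₀ and x̄.
n·x̄ = 5·196.74 = 983.7.
σ₀² = 130.57² = 17048.5249, σ² = 80.64² = 6502.8096; σ² + n·σ₀² = 6502.8096 + 5·17048.5249 = 91745.4341.
Posterior mean = (μ₀/σ₀² + n·x̄/σ²)/(1/σ₀² + n/σ²) = (σ²·μ₀ + σ₀²·n·x̄)/(σ² + n·σ₀²) = (6502.8096·251.78 + 17048.5249·983.7)/91745.4341 = 18407911.345218/91745.4341 = 200.6412.

200.6412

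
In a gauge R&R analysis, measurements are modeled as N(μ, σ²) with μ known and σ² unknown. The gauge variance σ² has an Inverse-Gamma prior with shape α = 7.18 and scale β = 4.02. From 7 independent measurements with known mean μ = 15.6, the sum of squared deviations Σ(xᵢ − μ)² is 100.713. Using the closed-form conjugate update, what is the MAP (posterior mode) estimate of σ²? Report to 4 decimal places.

4.6555

With known mean μ and an Inverse-Gamma(α, β) prior on σ², the Normal likelihood is conjugate: posterior is Inv-Gamma(α + n/2, β + Σ(xᵢ−μ)²/2).
Posterior: Inv-Gamma(7.18 + 7/2, 4.02 + 100.713/2) = Inv-Gamma(10.68, 54.3765).
Mode = β/(α+1) = 54.3765/11.68 = 4.6555.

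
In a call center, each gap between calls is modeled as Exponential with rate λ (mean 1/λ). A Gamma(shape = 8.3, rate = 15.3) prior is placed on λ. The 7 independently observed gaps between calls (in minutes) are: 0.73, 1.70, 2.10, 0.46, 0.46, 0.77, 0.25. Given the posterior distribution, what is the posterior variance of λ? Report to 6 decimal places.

With a Gamma(shape α, rate β) prior on the exponential rate λ, the posterior after n observations with total T = Σxᵢ is Gamma(α+n, β+T).
Sum of observations T = 6.47 minutes; n = 7.
Posterior: Gamma(8.3+7, 15.3+6.47) = Gamma(15.3, 21.77).
Var = α/β² = 0.032283.

0.032283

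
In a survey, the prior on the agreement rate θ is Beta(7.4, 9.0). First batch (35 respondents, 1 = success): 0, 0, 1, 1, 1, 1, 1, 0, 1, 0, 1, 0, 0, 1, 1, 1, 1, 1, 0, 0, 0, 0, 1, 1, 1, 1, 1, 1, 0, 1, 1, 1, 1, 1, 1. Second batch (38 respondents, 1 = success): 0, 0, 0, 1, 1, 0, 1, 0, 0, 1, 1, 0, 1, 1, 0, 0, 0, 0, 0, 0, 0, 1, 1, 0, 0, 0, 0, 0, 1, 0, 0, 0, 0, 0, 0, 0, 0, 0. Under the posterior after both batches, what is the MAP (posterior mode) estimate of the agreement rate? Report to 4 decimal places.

0.4622

The Beta prior is conjugate to a Binomial/Bernoulli likelihood; the update adds successes to α and failures to β.
After batch 1: Beta(7.4+24, 9.0+11) = Beta(31.4, 20.0).
After batch 2: Beta(31.4+10, 20.0+28) = Beta(41.4, 48.0).
Mode of Beta(a,b) for a,b>1 is (a−1)/(a+b−2) = 40.4/87.4 = 0.4622.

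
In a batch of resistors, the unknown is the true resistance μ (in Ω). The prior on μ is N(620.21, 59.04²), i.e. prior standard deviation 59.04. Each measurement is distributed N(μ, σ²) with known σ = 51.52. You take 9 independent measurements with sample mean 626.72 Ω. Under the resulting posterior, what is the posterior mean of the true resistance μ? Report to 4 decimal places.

626.2122

For Normal data with known variance σ², a Normal(μ₀, σ₀²) prior on μ is conjugate. Posterior precision = 1/σ₀² + n/σ²; posterior mean is the precision-weighted average of μ₀ and x̄.
n·x̄ = 9·626.72 = 5640.48.
σ₀² = 59.04² = 3485.7216, σ² = 51.52² = 2654.3104; σ² + n·σ₀² = 2654.3104 + 9·3485.7216 = 34025.8048.
Posterior mean = (μ₀/σ₀² + n·x̄/σ²)/(1/σ₀² + n/σ²) = (σ²·μ₀ + σ₀²·n·x̄)/(σ² + n·σ₀²) = (2654.3104·620.21 + 3485.7216·5640.48)/34025.8048 = 21307372.823552/34025.8048 = 626.2122.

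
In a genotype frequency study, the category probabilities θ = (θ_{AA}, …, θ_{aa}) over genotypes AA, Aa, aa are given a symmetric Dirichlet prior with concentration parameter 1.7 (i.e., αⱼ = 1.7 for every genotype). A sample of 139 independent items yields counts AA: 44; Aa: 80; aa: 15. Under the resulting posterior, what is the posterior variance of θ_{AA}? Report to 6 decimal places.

0.001493

The Dirichlet prior is conjugate to the Multinomial likelihood: each posterior αⱼ = prior αⱼ + observed count nⱼ.
Posterior concentration: (45.7, 81.7, 16.7), total = 144.1.
Var[θ_j] = α_j(Σα−α_j)/((Σα)²(Σα+1)) = 45.7·98.4/(144.1²·145.1) = 0.001493.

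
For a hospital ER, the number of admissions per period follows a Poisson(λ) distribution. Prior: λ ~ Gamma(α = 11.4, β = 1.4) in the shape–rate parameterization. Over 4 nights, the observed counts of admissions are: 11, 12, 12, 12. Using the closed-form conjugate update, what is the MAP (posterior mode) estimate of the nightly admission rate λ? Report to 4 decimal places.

10.6296

With a Gamma(shape α, rate β) prior, the Poisson likelihood is conjugate: the posterior is Gamma(α + ΣXᵢ, β + n).
Sum of counts S = 47 over n = 4 nights.
Posterior: Gamma(α+S, β+n) = Gamma(11.4+47, 1.4+4) = Gamma(58.4, 5.4).
Mode of Gamma(α,β) for α≥1 is (α−1)/β = 57.4/5.4 = 10.6296.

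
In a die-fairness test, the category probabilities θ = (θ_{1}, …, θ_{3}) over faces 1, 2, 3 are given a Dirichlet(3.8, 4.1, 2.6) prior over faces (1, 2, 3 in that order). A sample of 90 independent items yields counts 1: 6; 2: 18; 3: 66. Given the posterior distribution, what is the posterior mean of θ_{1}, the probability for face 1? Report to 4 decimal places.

The Dirichlet prior is conjugate to the Multinomial likelihood: each posterior αⱼ = prior αⱼ + observed count nⱼ.
Posterior concentration: (9.8, 22.1, 68.6), total = 100.5.
E[θ_{1}|data] = α_{1}/Σα = 9.8/100.5 = 0.0975.

0.0975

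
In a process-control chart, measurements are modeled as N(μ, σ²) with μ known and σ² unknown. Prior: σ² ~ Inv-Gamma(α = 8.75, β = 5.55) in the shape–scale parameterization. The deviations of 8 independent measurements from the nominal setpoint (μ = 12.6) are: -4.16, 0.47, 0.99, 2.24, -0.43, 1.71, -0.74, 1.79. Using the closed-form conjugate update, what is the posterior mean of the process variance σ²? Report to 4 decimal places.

With known mean μ and an Inverse-Gamma(α, β) prior on σ², the Normal likelihood is conjugate: posterior is Inv-Gamma(α + n/2, β + Σ(xᵢ−μ)²/2).
Σ(xᵢ−μ)² = (-4.16)² + (0.47)² + (0.99)² + (2.24)² + (-0.43)² + (1.71)² + (-0.74)² + (1.79)² = 30.3849.
Posterior: Inv-Gamma(8.75 + 8/2, 5.55 + 30.3849/2) = Inv-Gamma(12.75, 20.74245).
E[σ²|data] = β/(α−1) = 20.74245/11.75 = 1.7653.

1.7653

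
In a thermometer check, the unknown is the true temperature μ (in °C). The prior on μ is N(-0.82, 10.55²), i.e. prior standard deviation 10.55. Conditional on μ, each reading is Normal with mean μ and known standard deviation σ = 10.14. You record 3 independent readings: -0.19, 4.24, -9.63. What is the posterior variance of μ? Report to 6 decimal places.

26.204187

For Normal data with known variance σ², a Normal(μ₀, σ₀²) prior on μ is conjugate. Posterior precision = 1/σ₀² + n/σ²; posterior mean is the precision-weighted average of μ₀ and x̄.
σ₀² = 10.55² = 111.3025, σ² = 10.14² = 102.8196; σ² + n·σ₀² = 102.8196 + 3·111.3025 = 436.7271.
Posterior precision = 1/σ₀² + n/σ² = 1/111.3025 + 3/102.8196 = (σ² + n·σ₀²)/(σ₀²σ²) = 436.7271/(111.3025·102.8196); posterior variance σₙ² = σ₀²σ²/(σ² + n·σ₀²) = 111.3025·102.8196/436.7271 = 26.204187.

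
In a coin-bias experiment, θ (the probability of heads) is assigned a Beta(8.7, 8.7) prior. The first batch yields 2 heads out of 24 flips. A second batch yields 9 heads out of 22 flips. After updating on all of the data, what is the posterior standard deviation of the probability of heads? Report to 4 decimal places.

0.0577

The Beta prior is conjugate to a Binomial/Bernoulli likelihood; the update adds successes to α and failures to β.
After batch 1: Beta(8.7+2, 8.7+22) = Beta(10.7, 30.7).
After batch 2: Beta(10.7+9, 30.7+13) = Beta(19.7, 43.7).
Var = αβ/((α+β)²(α+β+1)) = 19.7·43.7/(63.4²·64.4) = 0.00332570; SD = √0.00332570 = 0.0577.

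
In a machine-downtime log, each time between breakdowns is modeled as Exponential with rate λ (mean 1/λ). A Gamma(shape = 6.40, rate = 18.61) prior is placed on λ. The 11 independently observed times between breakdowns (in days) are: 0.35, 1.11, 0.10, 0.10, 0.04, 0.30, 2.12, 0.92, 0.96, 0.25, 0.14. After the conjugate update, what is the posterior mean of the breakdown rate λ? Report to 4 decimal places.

With a Gamma(shape α, rate β) prior on the exponential rate λ, the posterior after n observations with total T = Σxᵢ is Gamma(α+n, β+T).
Sum of observations T = 6.39 days; n = 11.
Posterior: Gamma(6.40+11, 18.61+6.39) = Gamma(17.40, 25.00).
Posterior mean of λ = α/β = 17.40/25.00 = 0.6960.

0.6960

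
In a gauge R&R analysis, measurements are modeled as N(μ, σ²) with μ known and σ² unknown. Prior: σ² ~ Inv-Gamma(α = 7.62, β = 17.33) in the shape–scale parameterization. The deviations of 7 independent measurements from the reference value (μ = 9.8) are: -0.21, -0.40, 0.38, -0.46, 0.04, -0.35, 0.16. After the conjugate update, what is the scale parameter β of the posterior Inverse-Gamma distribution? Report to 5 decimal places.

With known mean μ and an Inverse-Gamma(α, β) prior on σ², the Normal likelihood is conjugate: posterior is Inv-Gamma(α + n/2, β + Σ(xᵢ−μ)²/2).
Σ(xᵢ−μ)² = (-0.21)² + (-0.40)² + (0.38)² + (-0.46)² + (0.04)² + (-0.35)² + (0.16)² = 0.7098.
Posterior: Inv-Gamma(7.62 + 7/2, 17.33 + 0.7098/2) = Inv-Gamma(11.12, 17.68490).
Posterior β = 17.68490.

17.68490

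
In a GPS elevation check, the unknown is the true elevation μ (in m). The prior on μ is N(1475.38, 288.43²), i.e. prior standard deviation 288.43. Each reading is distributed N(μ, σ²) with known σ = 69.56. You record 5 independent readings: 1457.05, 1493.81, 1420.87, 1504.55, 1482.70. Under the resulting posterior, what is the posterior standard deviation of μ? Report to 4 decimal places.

30.9288

For Normal data with known variance σ², a Normal(μ₀, σ₀²) prior on μ is conjugate. Posterior precision = 1/σ₀² + n/σ²; posterior mean is the precision-weighted average of μ₀ and x̄.
σ₀² = 288.43² = 83191.8649, σ² = 69.56² = 4838.5936; σ² + n·σ₀² = 4838.5936 + 5·83191.8649 = 420797.9181.
Posterior precision = 1/σ₀² + n/σ² = 1/83191.8649 + 5/4838.5936 = (σ² + n·σ₀²)/(σ₀²σ²) = 420797.9181/(83191.8649·4838.5936); posterior variance σₙ² = σ₀²σ²/(σ² + n·σ₀²) = 83191.8649·4838.5936/420797.9181 = 956.591294.
Posterior SD = √σₙ² = √(83191.8649·4838.5936/420797.9181) = 30.9288.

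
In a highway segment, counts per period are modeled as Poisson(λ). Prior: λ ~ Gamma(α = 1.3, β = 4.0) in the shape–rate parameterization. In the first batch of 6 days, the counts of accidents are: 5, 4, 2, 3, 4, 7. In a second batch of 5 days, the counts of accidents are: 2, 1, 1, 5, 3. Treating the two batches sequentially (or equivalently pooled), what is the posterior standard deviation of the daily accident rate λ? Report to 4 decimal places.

With a Gamma(shape α, rate β) prior, the Poisson likelihood is conjugate: the posterior is Gamma(α + ΣXᵢ, β + n).
Batch 1: sum of counts S = 25 over n = 6 days.
After batch 1: Gamma(α+S, β+n) = Gamma(1.3+25, 4.0+6) = Gamma(26.3, 10.0).
Batch 2: sum of counts S = 12 over n = 5 days.
After batch 2: Gamma(α+S, β+n) = Gamma(26.3+12, 10.0+5) = Gamma(38.3, 15.0).
SD = √α/β = √38.3/15.0 = 0.4126.

0.4126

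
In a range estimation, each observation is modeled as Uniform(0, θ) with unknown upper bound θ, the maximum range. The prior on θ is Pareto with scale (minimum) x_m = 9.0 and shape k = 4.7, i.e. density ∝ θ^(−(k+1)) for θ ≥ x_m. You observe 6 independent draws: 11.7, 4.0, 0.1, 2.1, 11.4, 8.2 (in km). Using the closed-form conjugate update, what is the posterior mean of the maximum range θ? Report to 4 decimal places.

A Pareto(scale x_m, shape k) prior on the upper bound θ of Uniform(0, θ) is conjugate: posterior is Pareto(max(x_m, max xᵢ), k + n).
Sample maximum = 11.7; prior scale x_m = 9.0 → posterior scale = max = 11.7.
Posterior shape = 4.7 + 6 = 10.7.
E[θ|data] = k·x_m/(k−1) = 10.7·11.7/9.7 = 12.9062.

12.9062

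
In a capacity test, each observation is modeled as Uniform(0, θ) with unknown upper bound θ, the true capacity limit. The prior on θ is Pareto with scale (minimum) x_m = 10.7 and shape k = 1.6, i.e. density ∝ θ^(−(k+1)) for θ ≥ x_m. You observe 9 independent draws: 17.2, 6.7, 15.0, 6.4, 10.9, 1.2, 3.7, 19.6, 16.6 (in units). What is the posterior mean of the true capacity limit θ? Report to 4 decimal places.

21.6417

A Pareto(scale x_m, shape k) prior on the upper bound θ of Uniform(0, θ) is conjugate: posterior is Pareto(max(x_m, max xᵢ), k + n).
Sample maximum = 19.6; prior scale x_m = 10.7 → posterior scale = max = 19.6.
Posterior shape = 1.6 + 9 = 10.6.
E[θ|data] = k·x_m/(k−1) = 10.6·19.6/9.6 = 21.6417.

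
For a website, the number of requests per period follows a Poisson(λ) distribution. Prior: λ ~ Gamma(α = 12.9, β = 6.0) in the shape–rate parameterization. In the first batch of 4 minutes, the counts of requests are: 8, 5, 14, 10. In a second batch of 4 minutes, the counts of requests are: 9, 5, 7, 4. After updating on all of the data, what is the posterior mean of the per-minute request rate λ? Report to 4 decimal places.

5.3500

With a Gamma(shape α, rate β) prior, the Poisson likelihood is conjugate: the posterior is Gamma(α + ΣXᵢ, β + n).
Batch 1: sum of counts S = 37 over n = 4 minutes.
After batch 1: Gamma(α+S, β+n) = Gamma(12.9+37, 6.0+4) = Gamma(49.9, 10.0).
Batch 2: sum of counts S = 25 over n = 4 minutes.
After batch 2: Gamma(α+S, β+n) = Gamma(49.9+25, 10.0+4) = Gamma(74.9, 14.0).
Posterior mean = α/β = 74.9/14.0 = 5.3500.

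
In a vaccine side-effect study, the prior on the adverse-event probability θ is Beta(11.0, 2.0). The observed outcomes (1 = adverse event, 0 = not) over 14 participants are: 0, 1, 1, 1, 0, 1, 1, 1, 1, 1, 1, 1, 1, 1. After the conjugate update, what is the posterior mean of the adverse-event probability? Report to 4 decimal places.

The Beta prior is conjugate to a Binomial/Bernoulli likelihood; the update adds successes to α and failures to β.
Posterior: Beta(α+k, β+n−k) = Beta(11.0+12, 2.0+2) = Beta(23.0, 4.0).
Posterior mean = α/(α+β) = 23.0/27.0 = 0.8519.

0.8519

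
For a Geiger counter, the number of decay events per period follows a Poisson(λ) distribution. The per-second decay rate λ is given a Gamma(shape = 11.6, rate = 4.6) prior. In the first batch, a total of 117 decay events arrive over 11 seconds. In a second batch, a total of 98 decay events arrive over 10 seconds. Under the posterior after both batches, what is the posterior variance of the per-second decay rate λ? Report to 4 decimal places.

0.3458

With a Gamma(shape α, rate β) prior, the Poisson likelihood is conjugate: the posterior is Gamma(α + ΣXᵢ, β + n).
After batch 1: Gamma(α+S, β+n) = Gamma(11.6+117, 4.6+11) = Gamma(128.6, 15.6).
After batch 2: Gamma(α+S, β+n) = Gamma(128.6+98, 15.6+10) = Gamma(226.6, 25.6).
Var = α/β² = 226.6/25.6² = 0.3458.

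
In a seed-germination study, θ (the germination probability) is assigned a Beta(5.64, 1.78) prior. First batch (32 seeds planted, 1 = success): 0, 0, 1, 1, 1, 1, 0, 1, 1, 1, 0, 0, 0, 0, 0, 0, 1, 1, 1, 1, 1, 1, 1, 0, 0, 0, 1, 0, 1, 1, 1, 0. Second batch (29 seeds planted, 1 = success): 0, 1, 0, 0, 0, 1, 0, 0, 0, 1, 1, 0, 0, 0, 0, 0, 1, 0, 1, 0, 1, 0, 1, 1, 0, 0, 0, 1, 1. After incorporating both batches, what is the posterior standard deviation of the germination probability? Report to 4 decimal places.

0.0600

The Beta prior is conjugate to a Binomial/Bernoulli likelihood; the update adds successes to α and failures to β.
After batch 1: Beta(5.64+18, 1.78+14) = Beta(23.64, 15.78).
After batch 2: Beta(23.64+11, 15.78+18) = Beta(34.64, 33.78).
Var = αβ/((α+β)²(α+β+1)) = 34.64·33.78/(68.42²·69.42) = 0.00360070; SD = √0.00360070 = 0.0600.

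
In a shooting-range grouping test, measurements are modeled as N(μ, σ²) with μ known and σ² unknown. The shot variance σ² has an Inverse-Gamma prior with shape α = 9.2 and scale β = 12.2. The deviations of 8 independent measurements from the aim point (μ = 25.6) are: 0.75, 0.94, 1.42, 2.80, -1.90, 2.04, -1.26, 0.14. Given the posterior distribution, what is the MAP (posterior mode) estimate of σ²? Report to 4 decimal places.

1.5874

With known mean μ and an Inverse-Gamma(α, β) prior on σ², the Normal likelihood is conjugate: posterior is Inv-Gamma(α + n/2, β + Σ(xᵢ−μ)²/2).
Σ(xᵢ−μ)² = (0.75)² + (0.94)² + (1.42)² + (2.80)² + (-1.90)² + (2.04)² + (-1.26)² + (0.14)² = 20.6813.
Posterior: Inv-Gamma(9.2 + 8/2, 12.2 + 20.6813/2) = Inv-Gamma(13.20, 22.54065).
Mode = β/(α+1) = 22.54065/14.20 = 1.5874.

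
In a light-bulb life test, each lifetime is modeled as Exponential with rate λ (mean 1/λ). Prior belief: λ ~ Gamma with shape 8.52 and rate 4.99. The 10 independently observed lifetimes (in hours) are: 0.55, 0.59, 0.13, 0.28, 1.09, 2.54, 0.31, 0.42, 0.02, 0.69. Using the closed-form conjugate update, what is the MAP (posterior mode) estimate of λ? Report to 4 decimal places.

With a Gamma(shape α, rate β) prior on the exponential rate λ, the posterior after n observations with total T = Σxᵢ is Gamma(α+n, β+T).
Sum of observations T = 6.62 hours; n = 10.
Posterior: Gamma(8.52+10, 4.99+6.62) = Gamma(18.52, 11.61).
Mode = (α−1)/β = 1.5090.

1.5090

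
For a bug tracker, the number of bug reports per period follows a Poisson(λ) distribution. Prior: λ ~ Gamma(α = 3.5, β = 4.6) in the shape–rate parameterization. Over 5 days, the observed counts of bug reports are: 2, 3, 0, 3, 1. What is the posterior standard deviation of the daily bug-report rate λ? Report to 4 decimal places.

0.3683

With a Gamma(shape α, rate β) prior, the Poisson likelihood is conjugate: the posterior is Gamma(α + ΣXᵢ, β + n).
Sum of counts S = 9 over n = 5 days.
Posterior: Gamma(α+S, β+n) = Gamma(3.5+9, 4.6+5) = Gamma(12.5, 9.6).
SD = √α/β = √12.5/9.6 = 0.3683.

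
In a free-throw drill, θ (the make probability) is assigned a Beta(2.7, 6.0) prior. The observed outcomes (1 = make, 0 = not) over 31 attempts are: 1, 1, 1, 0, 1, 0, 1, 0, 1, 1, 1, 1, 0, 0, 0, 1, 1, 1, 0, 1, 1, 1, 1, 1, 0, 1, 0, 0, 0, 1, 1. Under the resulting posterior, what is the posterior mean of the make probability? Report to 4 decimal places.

The Beta prior is conjugate to a Binomial/Bernoulli likelihood; the update adds successes to α and failures to β.
Posterior: Beta(α+k, β+n−k) = Beta(2.7+20, 6.0+11) = Beta(22.7, 17.0).
Posterior mean = α/(α+β) = 22.7/39.7 = 0.5718.

0.5718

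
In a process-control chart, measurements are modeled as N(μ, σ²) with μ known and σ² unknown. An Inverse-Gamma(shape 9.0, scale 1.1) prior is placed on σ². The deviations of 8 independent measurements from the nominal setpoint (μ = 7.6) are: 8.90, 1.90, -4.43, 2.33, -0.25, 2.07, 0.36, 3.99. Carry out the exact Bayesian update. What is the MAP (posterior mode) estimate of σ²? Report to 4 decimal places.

With known mean μ and an Inverse-Gamma(α, β) prior on σ², the Normal likelihood is conjugate: posterior is Inv-Gamma(α + n/2, β + Σ(xᵢ−μ)²/2).
Σ(xᵢ−μ)² = (8.90)² + (1.90)² + (-4.43)² + (2.33)² + (-0.25)² + (2.07)² + (0.36)² + (3.99)² = 128.2709.
Posterior: Inv-Gamma(9.0 + 8/2, 1.1 + 128.2709/2) = Inv-Gamma(13.00, 65.23545).
Mode = β/(α+1) = 65.23545/14.00 = 4.6597.

4.6597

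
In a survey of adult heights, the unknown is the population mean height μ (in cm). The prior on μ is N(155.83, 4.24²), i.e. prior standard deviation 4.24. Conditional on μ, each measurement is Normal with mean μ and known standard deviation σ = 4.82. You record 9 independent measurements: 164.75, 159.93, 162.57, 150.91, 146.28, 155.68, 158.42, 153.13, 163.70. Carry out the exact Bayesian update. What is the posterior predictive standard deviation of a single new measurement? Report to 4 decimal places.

For Normal data with known variance σ², a Normal(μ₀, σ₀²) prior on μ is conjugate. Posterior precision = 1/σ₀² + n/σ²; posterior mean is the precision-weighted average of μ₀ and x̄.
σ₀² = 4.24² = 17.9776, σ² = 4.82² = 23.2324; σ² + n·σ₀² = 23.2324 + 9·17.9776 = 185.0308.
Posterior precision = 1/σ₀² + n/σ² = 1/17.9776 + 9/23.2324 = (σ² + n·σ₀²)/(σ₀²σ²) = 185.0308/(17.9776·23.2324); posterior variance σₙ² = σ₀²σ²/(σ² + n·σ₀²) = 17.9776·23.2324/185.0308 = 2.257261.
Predictive variance for one new observation = σₙ² + σ² = 17.9776·23.2324/185.0308 + 23.2324 = σ²·(σ₀² + 185.0308)/185.0308 = 23.2324·203.0084/185.0308 = 25.489661; SD = √(23.2324·203.0084/185.0308) = 5.0487.

5.0487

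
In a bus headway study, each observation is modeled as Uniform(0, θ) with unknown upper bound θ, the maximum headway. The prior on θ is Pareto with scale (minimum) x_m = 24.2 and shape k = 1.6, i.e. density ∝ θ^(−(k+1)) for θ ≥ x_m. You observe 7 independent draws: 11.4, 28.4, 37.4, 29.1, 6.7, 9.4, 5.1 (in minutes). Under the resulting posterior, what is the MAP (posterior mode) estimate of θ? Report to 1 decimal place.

A Pareto(scale x_m, shape k) prior on the upper bound θ of Uniform(0, θ) is conjugate: posterior is Pareto(max(x_m, max xᵢ), k + n).
Sample maximum = 37.4; prior scale x_m = 24.2 → posterior scale = max = 37.4.
Posterior shape = 1.6 + 7 = 8.6.
The Pareto density is decreasing on [x_m, ∞), so the mode is x_m = 37.4.

37.4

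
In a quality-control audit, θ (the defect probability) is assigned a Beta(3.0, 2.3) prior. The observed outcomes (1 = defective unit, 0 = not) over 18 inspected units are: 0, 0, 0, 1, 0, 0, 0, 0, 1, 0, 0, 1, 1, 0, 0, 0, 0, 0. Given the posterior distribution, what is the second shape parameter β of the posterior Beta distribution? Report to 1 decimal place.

The Beta prior is conjugate to a Binomial/Bernoulli likelihood; the update adds successes to α and failures to β.
Posterior: Beta(α+k, β+n−k) = Beta(3.0+4, 2.3+14) = Beta(7.0, 16.3).
Posterior β = 16.3.

16.3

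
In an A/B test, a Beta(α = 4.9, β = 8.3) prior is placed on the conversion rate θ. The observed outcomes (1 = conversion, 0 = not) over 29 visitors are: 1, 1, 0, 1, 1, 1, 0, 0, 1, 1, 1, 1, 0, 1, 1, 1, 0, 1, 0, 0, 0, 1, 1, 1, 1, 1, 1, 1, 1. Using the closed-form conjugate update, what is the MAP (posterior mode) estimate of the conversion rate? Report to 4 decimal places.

0.6194

The Beta prior is conjugate to a Binomial/Bernoulli likelihood; the update adds successes to α and failures to β.
Posterior: Beta(α+k, β+n−k) = Beta(4.9+21, 8.3+8) = Beta(25.9, 16.3).
Mode of Beta(a,b) for a,b>1 is (a−1)/(a+b−2) = 24.9/40.2 = 0.6194.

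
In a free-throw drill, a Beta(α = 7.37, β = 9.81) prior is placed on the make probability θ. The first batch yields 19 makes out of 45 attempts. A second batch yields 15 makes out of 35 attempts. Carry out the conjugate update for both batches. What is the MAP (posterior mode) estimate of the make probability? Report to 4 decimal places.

The Beta prior is conjugate to a Binomial/Bernoulli likelihood; the update adds successes to α and failures to β.
After batch 1: Beta(7.37+19, 9.81+26) = Beta(26.37, 35.81).
After batch 2: Beta(26.37+15, 35.81+20) = Beta(41.37, 55.81).
Mode of Beta(a,b) for a,b>1 is (a−1)/(a+b−2) = 40.37/95.18 = 0.4241.

0.4241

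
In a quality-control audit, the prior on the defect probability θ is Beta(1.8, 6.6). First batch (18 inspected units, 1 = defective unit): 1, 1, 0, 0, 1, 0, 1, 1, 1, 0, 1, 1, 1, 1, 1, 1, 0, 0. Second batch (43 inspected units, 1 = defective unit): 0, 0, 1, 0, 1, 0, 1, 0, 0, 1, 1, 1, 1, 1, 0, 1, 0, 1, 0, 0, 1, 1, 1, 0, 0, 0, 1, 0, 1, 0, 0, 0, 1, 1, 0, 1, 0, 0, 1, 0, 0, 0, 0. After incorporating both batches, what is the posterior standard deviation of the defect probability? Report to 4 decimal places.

The Beta prior is conjugate to a Binomial/Bernoulli likelihood; the update adds successes to α and failures to β.
After batch 1: Beta(1.8+12, 6.6+6) = Beta(13.8, 12.6).
After batch 2: Beta(13.8+19, 12.6+24) = Beta(32.8, 36.6).
Var = αβ/((α+β)²(α+β+1)) = 32.8·36.6/(69.4²·70.4) = 0.00354049; SD = √0.00354049 = 0.0595.

0.0595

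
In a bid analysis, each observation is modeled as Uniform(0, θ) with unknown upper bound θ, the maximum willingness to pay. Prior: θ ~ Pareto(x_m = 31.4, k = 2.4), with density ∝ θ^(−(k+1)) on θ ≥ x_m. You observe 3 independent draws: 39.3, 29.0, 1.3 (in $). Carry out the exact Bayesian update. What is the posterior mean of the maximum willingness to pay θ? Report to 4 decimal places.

48.2318

A Pareto(scale x_m, shape k) prior on the upper bound θ of Uniform(0, θ) is conjugate: posterior is Pareto(max(x_m, max xᵢ), k + n).
Sample maximum = 39.3; prior scale x_m = 31.4 → posterior scale = max = 39.3.
Posterior shape = 2.4 + 3 = 5.4.
E[θ|data] = k·x_m/(k−1) = 5.4·39.3/4.4 = 48.2318.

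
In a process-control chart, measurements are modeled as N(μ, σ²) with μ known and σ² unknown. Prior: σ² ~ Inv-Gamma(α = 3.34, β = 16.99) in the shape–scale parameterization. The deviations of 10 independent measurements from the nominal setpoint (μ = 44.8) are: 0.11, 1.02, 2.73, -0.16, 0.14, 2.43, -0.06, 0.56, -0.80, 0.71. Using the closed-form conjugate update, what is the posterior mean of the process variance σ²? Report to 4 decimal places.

3.3990

With known mean μ and an Inverse-Gamma(α, β) prior on σ², the Normal likelihood is conjugate: posterior is Inv-Gamma(α + n/2, β + Σ(xᵢ−μ)²/2).
Σ(xᵢ−μ)² = (0.11)² + (1.02)² + (2.73)² + (-0.16)² + (0.14)² + (2.43)² + (-0.06)² + (0.56)² + (-0.80)² + (0.71)² = 15.9168.
Posterior: Inv-Gamma(3.34 + 10/2, 16.99 + 15.9168/2) = Inv-Gamma(8.34, 24.94840).
E[σ²|data] = β/(α−1) = 24.94840/7.34 = 3.3990.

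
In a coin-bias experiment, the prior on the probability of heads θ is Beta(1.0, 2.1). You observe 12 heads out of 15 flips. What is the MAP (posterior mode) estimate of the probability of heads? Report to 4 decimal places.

The Beta prior is conjugate to a Binomial/Bernoulli likelihood; the update adds successes to α and failures to β.
Posterior: Beta(α+k, β+n−k) = Beta(1.0+12, 2.1+3) = Beta(13.0, 5.1).
Mode of Beta(a,b) for a,b>1 is (a−1)/(a+b−2) = 12.0/16.1 = 0.7453.

0.7453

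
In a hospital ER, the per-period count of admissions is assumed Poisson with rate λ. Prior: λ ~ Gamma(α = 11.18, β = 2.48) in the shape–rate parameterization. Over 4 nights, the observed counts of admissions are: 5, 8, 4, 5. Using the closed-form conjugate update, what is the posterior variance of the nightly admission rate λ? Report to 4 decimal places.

With a Gamma(shape α, rate β) prior, the Poisson likelihood is conjugate: the posterior is Gamma(α + ΣXᵢ, β + n).
Sum of counts S = 22 over n = 4 nights.
Posterior: Gamma(α+S, β+n) = Gamma(11.18+22, 2.48+4) = Gamma(33.18, 6.48).
Var = α/β² = 33.18/6.48² = 0.7902.

0.7902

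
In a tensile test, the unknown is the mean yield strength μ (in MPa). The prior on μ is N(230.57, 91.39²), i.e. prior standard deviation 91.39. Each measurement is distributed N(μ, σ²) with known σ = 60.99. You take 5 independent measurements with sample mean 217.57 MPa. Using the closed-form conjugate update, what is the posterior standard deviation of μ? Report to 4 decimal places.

26.1364

For Normal data with known variance σ², a Normal(μ₀, σ₀²) prior on μ is conjugate. Posterior precision = 1/σ₀² + n/σ²; posterior mean is the precision-weighted average of μ₀ and x̄.
σ₀² = 91.39² = 8352.1321, σ² = 60.99² = 3719.7801; σ² + n·σ₀² = 3719.7801 + 5·8352.1321 = 45480.4406.
Posterior precision = 1/σ₀² + n/σ² = 1/8352.1321 + 5/3719.7801 = (σ² + n·σ₀²)/(σ₀²σ²) = 45480.4406/(8352.1321·3719.7801); posterior variance σₙ² = σ₀²σ²/(σ² + n·σ₀²) = 8352.1321·3719.7801/45480.4406 = 683.108923.
Posterior SD = √σₙ² = √(8352.1321·3719.7801/45480.4406) = 26.1364.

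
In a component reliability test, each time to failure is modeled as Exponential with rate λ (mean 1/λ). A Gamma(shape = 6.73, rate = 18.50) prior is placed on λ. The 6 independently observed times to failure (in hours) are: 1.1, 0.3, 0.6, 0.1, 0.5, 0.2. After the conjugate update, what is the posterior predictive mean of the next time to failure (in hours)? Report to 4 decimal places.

With a Gamma(shape α, rate β) prior on the exponential rate λ, the posterior after n observations with total T = Σxᵢ is Gamma(α+n, β+T).
Sum of observations T = 2.8 hours; n = 6.
Posterior: Gamma(6.73+6, 18.50+2.8) = Gamma(12.73, 21.30).
The predictive distribution for the next observation is Lomax; its mean is β/(α−1) = 21.30/11.73 = 1.8159.

1.8159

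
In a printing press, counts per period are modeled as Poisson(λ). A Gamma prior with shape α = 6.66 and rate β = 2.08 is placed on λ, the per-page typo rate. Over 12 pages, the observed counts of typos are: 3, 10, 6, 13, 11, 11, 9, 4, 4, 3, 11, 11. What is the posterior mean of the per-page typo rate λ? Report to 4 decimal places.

With a Gamma(shape α, rate β) prior, the Poisson likelihood is conjugate: the posterior is Gamma(α + ΣXᵢ, β + n).
Sum of counts S = 96 over n = 12 pages.
Posterior: Gamma(α+S, β+n) = Gamma(6.66+96, 2.08+12) = Gamma(102.66, 14.08).
Posterior mean = α/β = 102.66/14.08 = 7.2912.

7.2912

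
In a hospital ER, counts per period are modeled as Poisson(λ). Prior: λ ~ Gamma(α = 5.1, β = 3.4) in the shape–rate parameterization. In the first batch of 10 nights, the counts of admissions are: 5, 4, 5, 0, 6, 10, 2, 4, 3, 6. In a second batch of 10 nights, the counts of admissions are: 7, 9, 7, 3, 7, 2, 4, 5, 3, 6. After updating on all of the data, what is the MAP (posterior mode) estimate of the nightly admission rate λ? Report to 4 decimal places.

With a Gamma(shape α, rate β) prior, the Poisson likelihood is conjugate: the posterior is Gamma(α + ΣXᵢ, β + n).
Batch 1: sum of counts S = 45 over n = 10 nights.
After batch 1: Gamma(α+S, β+n) = Gamma(5.1+45, 3.4+10) = Gamma(50.1, 13.4).
Batch 2: sum of counts S = 53 over n = 10 nights.
After batch 2: Gamma(α+S, β+n) = Gamma(50.1+53, 13.4+10) = Gamma(103.1, 23.4).
Mode of Gamma(α,β) for α≥1 is (α−1)/β = 102.1/23.4 = 4.3632.

4.3632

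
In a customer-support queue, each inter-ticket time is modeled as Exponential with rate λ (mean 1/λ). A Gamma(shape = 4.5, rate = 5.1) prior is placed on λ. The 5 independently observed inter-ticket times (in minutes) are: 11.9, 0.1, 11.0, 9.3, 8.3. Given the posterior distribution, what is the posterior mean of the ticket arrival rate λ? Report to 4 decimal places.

0.2079

With a Gamma(shape α, rate β) prior on the exponential rate λ, the posterior after n observations with total T = Σxᵢ is Gamma(α+n, β+T).
Sum of observations T = 40.6 minutes; n = 5.
Posterior: Gamma(4.5+5, 5.1+40.6) = Gamma(9.5, 45.7).
Posterior mean of λ = α/β = 9.5/45.7 = 0.2079.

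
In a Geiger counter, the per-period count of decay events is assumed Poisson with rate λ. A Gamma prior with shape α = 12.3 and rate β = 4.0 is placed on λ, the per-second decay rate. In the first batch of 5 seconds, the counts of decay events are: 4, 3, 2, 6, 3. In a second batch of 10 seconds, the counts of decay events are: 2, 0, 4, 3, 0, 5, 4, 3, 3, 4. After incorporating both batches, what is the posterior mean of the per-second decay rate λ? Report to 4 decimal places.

With a Gamma(shape α, rate β) prior, the Poisson likelihood is conjugate: the posterior is Gamma(α + ΣXᵢ, β + n).
Batch 1: sum of counts S = 18 over n = 5 seconds.
After batch 1: Gamma(α+S, β+n) = Gamma(12.3+18, 4.0+5) = Gamma(30.3, 9.0).
Batch 2: sum of counts S = 28 over n = 10 seconds.
After batch 2: Gamma(α+S, β+n) = Gamma(30.3+28, 9.0+10) = Gamma(58.3, 19.0).
Posterior mean = α/β = 58.3/19.0 = 3.0684.

3.0684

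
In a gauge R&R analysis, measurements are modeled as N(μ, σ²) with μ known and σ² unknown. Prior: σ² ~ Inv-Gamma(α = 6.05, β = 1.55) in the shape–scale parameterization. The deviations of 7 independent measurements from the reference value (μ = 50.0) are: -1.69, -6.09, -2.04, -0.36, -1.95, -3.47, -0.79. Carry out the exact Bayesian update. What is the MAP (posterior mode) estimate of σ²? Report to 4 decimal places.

3.0238

With known mean μ and an Inverse-Gamma(α, β) prior on σ², the Normal likelihood is conjugate: posterior is Inv-Gamma(α + n/2, β + Σ(xᵢ−μ)²/2).
Σ(xᵢ−μ)² = (-1.69)² + (-6.09)² + (-2.04)² + (-0.36)² + (-1.95)² + (-3.47)² + (-0.79)² = 60.7029.
Posterior: Inv-Gamma(6.05 + 7/2, 1.55 + 60.7029/2) = Inv-Gamma(9.55, 31.90145).
Mode = β/(α+1) = 31.90145/10.55 = 3.0238.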